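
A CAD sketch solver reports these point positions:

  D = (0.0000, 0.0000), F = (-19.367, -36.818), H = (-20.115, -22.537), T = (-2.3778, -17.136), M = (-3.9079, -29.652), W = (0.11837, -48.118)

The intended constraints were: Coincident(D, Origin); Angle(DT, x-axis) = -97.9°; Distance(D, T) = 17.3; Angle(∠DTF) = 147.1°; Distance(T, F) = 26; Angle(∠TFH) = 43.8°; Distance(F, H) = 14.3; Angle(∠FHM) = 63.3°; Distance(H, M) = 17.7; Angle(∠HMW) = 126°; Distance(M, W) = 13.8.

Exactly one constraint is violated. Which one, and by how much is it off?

Distance(M, W) = 13.8 — off by 5.10.

D = (0.00, 0.00) ✓; DT at -97.90° ✓; |DT| = 17.30 ✓; ∠DTF = 147.1° ✓; |TF| = 26.00 ✓; ∠TFH = 43.80° ✓; |FH| = 14.30 ✓; ∠FHM = 63.30° ✓; |HM| = 17.70 ✓; ∠HMW = 126.0° ✓; |MW| = 18.90 ✗.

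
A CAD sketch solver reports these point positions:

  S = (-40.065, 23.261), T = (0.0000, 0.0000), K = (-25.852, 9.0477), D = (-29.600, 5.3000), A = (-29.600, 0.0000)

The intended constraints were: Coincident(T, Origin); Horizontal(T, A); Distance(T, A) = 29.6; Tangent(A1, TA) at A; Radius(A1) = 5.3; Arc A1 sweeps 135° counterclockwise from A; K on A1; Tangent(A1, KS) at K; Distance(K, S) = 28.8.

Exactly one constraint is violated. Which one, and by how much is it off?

Distance(K, S) = 28.8 — off by 8.70.

T = (0.00, 0.00) ✓; T.y = 0.00, A.y = 0.00 ✓; |TA| = 29.60 ✓; ∠(DA, AT) = 90.00° ✓; |DA| = 5.300 ✓; bearing(D→K) − bearing(D→A) = 135.0° ✓; |DK| = 5.300 ✓; ∠(DK, KS) = 90.00° ✓; |KS| = 20.10 ✗.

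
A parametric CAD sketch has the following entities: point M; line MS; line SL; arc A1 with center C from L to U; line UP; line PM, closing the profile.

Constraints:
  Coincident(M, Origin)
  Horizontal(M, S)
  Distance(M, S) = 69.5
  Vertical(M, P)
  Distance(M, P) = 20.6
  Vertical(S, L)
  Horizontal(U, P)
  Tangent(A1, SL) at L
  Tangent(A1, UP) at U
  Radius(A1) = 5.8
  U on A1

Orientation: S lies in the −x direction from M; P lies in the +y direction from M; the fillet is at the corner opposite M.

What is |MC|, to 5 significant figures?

65.397

M is at the origin; M and S share the same y with |MS| = 69.5 and S on the −x side, so S = (-69.500, 0.0000). M and P share the same x with |MP| = 20.6 and P on the +y side, so P = (0.0000, 20.600). The virtual corner opposite M is at (-69.500, 20.600). The tangent condition forces CL to be normal to SL and A1 meets UP tangentially, so CU is at right angles to UP, with radius 5.8, so the center C sits 5.8 in from both sides at C = (-63.700, 14.800). Then |MC| = |C − M| = 65.397.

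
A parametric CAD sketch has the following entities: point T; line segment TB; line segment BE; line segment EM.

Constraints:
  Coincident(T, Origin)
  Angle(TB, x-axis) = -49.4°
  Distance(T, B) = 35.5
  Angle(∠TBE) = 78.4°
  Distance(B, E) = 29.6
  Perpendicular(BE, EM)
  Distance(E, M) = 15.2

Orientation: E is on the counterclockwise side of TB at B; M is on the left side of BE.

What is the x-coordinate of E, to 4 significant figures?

41.24

T is at the origin; TB runs at -49.4° with length 35.5, so B = 35.5·(cos -49.4°, sin -49.4°) = (23.10, -26.95). ∠TBE = 78.4°, so BE runs at -49.4° + (180° − 78.4°) = 52.20° from the x-axis; with |BE| = 29.6, E = B + 29.6·(cos 52.20°, sin 52.20°) = (41.24, -3.566). So E.x = 41.24.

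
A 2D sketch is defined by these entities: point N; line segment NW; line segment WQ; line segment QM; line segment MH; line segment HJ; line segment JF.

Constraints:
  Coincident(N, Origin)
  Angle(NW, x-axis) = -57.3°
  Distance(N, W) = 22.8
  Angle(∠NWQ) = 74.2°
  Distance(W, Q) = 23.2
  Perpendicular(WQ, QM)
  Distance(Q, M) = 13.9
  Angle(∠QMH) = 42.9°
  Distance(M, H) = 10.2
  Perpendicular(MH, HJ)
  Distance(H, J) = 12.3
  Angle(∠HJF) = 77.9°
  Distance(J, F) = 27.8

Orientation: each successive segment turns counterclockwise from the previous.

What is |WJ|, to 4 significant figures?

25.34

∠QMH = 42.9° gives MH at -84.40° from the x-axis; with |MH| = 10.2, H = (18.28, -2.752). MH ⟂ HJ, so HJ runs at 5.600°; with |HJ| = 12.3, J = (30.52, -1.551). Then |WJ| = |J − W| = 25.34.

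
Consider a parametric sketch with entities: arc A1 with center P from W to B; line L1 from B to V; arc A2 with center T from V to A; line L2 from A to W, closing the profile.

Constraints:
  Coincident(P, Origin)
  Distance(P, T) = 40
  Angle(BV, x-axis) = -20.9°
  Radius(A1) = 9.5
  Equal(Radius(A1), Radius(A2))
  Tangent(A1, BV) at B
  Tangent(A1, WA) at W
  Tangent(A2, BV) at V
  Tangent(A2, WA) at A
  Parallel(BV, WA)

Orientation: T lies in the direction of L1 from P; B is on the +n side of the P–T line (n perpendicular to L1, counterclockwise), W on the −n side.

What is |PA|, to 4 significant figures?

41.11

The slot axis is L1's direction at -20.9°, so u = (cos -20.9°, sin -20.9°) = (0.9342, -0.3567) and n = (−sin -20.9°, cos -20.9°) = (0.3567, 0.9342). P is at the origin and T lies 40.0 along u from P, so T = 40.0·u = (37.37, -14.27). Tangency of A1 to both parallel lines with radius 9.5 puts B and W at P ± 9.5·n: B = (3.389, 8.875), W = (-3.389, -8.875). Equal radii place V and A the same way about T: V = T + 9.5·n = (40.76, -5.395), A = T − 9.5·n = (33.98, -23.14). Then |PA| = |A − P| = 41.11.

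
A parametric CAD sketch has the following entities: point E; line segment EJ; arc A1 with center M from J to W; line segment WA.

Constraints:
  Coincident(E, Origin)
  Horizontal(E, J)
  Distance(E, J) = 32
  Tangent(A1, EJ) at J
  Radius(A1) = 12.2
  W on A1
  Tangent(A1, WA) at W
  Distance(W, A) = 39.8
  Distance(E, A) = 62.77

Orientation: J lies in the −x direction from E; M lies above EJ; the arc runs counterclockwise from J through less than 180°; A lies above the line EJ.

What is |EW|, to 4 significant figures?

25.81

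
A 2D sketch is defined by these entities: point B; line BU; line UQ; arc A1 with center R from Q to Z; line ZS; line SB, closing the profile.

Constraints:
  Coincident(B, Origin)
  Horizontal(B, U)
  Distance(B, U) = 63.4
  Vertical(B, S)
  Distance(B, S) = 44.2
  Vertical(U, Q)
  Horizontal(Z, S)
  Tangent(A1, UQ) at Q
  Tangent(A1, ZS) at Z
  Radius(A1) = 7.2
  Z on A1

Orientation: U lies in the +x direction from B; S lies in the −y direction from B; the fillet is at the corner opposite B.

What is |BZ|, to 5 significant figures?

71.499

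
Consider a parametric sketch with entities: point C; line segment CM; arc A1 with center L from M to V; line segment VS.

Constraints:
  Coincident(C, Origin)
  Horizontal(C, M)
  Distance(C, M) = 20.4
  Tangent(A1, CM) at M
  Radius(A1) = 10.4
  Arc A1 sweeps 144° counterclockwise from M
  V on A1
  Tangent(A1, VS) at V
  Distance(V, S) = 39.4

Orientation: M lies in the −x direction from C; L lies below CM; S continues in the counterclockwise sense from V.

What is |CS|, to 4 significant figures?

42.31

C is at the origin; C and M share the same y with |CM| = 20.4 and M on the −x side, so M = (-20.40, 0.000). Since A1 is tangent to CM there, LM ⟂ CM, so L = M + (0, -10.4) = (-20.40, -10.40). On A1, M sits at bearing 90° from L; a 144° counterclockwise sweep puts V at bearing 234°, so V = L + 10.4·(cos 234°, sin 234°) = (-26.51, -18.81). Tangency of A1 to VS means the radius LV is perpendicular to VS, so VS runs along (−sin 234°, cos 234°); with |VS| = 39.4, S = (5.362, -41.97). Then |CS| = |S − C| = 42.31.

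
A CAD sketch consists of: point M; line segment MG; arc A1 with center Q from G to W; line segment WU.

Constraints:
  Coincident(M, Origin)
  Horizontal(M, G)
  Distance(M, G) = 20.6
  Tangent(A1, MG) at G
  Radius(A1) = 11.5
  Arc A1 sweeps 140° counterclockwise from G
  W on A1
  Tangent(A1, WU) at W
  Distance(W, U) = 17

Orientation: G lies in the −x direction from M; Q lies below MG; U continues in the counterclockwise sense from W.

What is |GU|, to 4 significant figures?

31.74

M is at the origin; M and G share the same y with |MG| = 20.6 and G on the −x side, so G = (-20.60, 0.000). Since A1 is tangent to MG there, QG ⟂ MG, so Q = G + (0, -11.5) = (-20.60, -11.50). On A1, G sits at bearing 90° from Q; a 140° counterclockwise sweep puts W at bearing 230°, so W = Q + 11.5·(cos 230°, sin 230°) = (-27.99, -20.31). Since A1 is tangent to WU there, QW ⟂ WU, so WU runs along (−sin 230°, cos 230°); with |WU| = 17.0, U = (-14.97, -31.24). Then |GU| = |U − G| = 31.74.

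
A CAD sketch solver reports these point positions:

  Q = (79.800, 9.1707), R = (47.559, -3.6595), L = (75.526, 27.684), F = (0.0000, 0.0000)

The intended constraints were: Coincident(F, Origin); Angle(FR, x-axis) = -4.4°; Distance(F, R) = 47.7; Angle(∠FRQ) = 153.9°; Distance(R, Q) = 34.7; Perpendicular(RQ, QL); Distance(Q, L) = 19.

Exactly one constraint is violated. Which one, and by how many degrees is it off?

Perpendicular(RQ, QL) — off by 8.70°.

F = (0.00, 0.00) ✓; FR at -4.400° ✓; |FR| = 47.70 ✓; ∠FRQ = 153.9° ✓; |RQ| = 34.70 ✓; ∠(RQ, QL) = 81.30° ✗; |QL| = 19.00 ✓.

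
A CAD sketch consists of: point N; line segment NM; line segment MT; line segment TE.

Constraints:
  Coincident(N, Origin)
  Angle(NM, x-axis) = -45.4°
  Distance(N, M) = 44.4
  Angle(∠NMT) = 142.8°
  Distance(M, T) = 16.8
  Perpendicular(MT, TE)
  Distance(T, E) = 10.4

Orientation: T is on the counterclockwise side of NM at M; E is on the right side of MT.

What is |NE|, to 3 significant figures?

64.1

∠NMT = 142.8°, so MT runs at -45.4° + (180° − 142.8°) = -8.20° from the x-axis; with |MT| = 16.8, T = M + 16.8·(cos -8.20°, sin -8.20°) = (47.8, -34.0). The perpendicularity gives TE at right angles to MT; with |TE| = 10.4 on the right of MT, E = T + 10.4·(-0.143, -0.990) = (46.3, -44.3). Then |NE| = |E − N| = 64.1.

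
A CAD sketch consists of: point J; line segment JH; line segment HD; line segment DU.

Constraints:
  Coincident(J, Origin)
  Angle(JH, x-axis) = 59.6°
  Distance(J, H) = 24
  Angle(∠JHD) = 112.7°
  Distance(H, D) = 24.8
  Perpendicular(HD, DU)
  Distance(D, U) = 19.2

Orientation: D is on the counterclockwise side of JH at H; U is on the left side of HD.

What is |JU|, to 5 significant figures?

34.188

∠JHD = 112.7°, so HD runs at 59.6° + (180° − 112.7°) = 126.90° from the x-axis; with |HD| = 24.8, D = H + 24.8·(cos 126.90°, sin 126.90°) = (-2.7456, 40.533). HD ⟂ DU; with |DU| = 19.2 on the left of HD, U = D + 19.2·(-0.79968, -0.60042) = (-18.100, 29.004). Then |JU| = |U − J| = 34.188.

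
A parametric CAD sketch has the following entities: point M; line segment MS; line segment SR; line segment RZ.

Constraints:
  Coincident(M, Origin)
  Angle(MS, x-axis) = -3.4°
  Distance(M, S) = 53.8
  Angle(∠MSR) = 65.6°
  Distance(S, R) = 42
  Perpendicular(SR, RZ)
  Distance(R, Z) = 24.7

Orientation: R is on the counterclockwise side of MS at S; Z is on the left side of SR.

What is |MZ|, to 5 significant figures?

31.325

M is at the origin; MS runs at -3.4° with length 53.8, so S = 53.8·(cos -3.4°, sin -3.4°) = (53.705, -3.1907). ∠MSR = 65.6°, so SR runs at -3.4° + (180° − 65.6°) = 111.00° from the x-axis; with |SR| = 42.0, R = S + 42.0·(cos 111.00°, sin 111.00°) = (38.654, 36.020). The perpendicularity gives RZ at right angles to SR; with |RZ| = 24.7 on the left of SR, Z = R + 24.7·(-0.93358, -0.35837) = (15.594, 27.168). Then |MZ| = |Z − M| = 31.325.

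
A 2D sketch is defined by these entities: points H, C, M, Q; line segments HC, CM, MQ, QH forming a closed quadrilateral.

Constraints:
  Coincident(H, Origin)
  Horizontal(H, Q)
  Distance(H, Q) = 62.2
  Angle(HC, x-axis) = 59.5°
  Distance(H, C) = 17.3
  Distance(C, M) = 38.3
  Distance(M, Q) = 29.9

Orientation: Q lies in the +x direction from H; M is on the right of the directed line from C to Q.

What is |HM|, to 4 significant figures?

37.46

H is at the origin; H and Q share the same y with |HQ| = 62.2 and Q in +x, so Q = (62.2, 0). HC runs at 59.5° with |HC| = 17.3, so C = (8.780, 14.91). M is determined by |CM| = 38.3 and |MQ| = 29.9 together: it lies at the intersection of circle(C, 38.3) and circle(Q, 29.9). With |CQ| = 55.46, the foot of the radical line on CQ is 32.89 from C and the perpendicular offset is √(38.3² − 32.89²) = 19.62. Taking the right-of-CQ solution: M = (35.19, -12.83).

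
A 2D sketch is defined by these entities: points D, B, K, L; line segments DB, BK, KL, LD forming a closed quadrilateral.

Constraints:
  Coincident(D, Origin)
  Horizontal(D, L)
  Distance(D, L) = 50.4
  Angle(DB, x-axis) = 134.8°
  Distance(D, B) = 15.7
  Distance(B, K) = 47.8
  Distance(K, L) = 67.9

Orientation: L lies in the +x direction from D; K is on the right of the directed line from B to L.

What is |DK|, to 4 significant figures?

37.12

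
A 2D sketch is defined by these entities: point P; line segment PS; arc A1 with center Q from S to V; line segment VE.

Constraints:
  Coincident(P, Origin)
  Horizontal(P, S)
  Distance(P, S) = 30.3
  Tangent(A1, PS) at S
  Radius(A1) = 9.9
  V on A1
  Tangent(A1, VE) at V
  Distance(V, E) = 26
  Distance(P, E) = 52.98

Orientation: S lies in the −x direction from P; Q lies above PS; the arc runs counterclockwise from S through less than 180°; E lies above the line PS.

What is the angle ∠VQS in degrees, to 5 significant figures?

127.73°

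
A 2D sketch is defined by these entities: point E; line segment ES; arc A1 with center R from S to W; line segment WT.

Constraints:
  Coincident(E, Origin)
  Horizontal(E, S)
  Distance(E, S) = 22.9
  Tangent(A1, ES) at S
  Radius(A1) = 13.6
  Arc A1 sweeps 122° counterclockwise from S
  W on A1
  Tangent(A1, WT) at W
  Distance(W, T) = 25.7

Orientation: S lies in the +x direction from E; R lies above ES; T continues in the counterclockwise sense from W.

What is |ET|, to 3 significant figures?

47.4

E is at the origin; E and S share the same y with |ES| = 22.9 and S on the +x side, so S = (22.9, 0.00). Since A1 is tangent to ES there, RS ⟂ ES, so R = S + (0, 13.6) = (22.9, 13.6). On A1, S sits at bearing -90° from R; a 122° counterclockwise sweep puts W at bearing 32°, so W = R + 13.6·(cos 32°, sin 32°) = (34.4, 20.8). Since A1 is tangent to WT there, RW ⟂ WT, so WT runs along (−sin 32°, cos 32°); with |WT| = 25.7, T = (20.8, 42.6). Then |ET| = |T − E| = 47.4.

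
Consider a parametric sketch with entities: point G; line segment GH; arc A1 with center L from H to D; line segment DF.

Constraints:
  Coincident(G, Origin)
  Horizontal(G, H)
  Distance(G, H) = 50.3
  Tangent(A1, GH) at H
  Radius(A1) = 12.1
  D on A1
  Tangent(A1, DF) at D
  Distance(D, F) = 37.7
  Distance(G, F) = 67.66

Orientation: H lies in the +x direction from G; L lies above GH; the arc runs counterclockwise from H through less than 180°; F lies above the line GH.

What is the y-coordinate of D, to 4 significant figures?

17.53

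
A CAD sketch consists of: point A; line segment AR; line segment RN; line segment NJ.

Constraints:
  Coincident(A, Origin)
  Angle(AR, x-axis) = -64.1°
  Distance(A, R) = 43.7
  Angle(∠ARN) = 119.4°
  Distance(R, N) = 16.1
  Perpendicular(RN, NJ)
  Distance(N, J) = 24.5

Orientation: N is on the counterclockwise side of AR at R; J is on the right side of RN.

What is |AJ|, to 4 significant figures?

72.98

∠ARN = 119.4°, so RN runs at -64.1° + (180° − 119.4°) = -3.500° from the x-axis; with |RN| = 16.1, N = R + 16.1·(cos -3.500°, sin -3.500°) = (35.16, -40.29). The perpendicularity gives NJ at right angles to RN; with |NJ| = 24.5 on the right of RN, J = N + 24.5·(-0.06105, -0.9981) = (33.66, -64.75). Then |AJ| = |J − A| = 72.98.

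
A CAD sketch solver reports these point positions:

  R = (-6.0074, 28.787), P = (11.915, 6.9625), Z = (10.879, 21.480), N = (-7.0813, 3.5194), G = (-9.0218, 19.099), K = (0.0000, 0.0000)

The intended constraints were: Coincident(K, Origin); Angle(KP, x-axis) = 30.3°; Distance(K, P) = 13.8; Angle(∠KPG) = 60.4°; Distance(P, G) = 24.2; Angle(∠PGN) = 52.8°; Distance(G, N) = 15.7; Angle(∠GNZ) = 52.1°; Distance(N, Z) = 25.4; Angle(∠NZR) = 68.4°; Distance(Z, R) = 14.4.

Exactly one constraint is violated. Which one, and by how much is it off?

Distance(Z, R) = 14.4 — off by 4.00.

K = (0.00, 0.00) ✓; KP at 30.30° ✓; |KP| = 13.80 ✓; ∠KPG = 60.40° ✓; |PG| = 24.20 ✓; ∠PGN = 52.80° ✓; |GN| = 15.70 ✓; ∠GNZ = 52.10° ✓; |NZ| = 25.40 ✓; ∠NZR = 68.40° ✓; |ZR| = 18.40 ✗.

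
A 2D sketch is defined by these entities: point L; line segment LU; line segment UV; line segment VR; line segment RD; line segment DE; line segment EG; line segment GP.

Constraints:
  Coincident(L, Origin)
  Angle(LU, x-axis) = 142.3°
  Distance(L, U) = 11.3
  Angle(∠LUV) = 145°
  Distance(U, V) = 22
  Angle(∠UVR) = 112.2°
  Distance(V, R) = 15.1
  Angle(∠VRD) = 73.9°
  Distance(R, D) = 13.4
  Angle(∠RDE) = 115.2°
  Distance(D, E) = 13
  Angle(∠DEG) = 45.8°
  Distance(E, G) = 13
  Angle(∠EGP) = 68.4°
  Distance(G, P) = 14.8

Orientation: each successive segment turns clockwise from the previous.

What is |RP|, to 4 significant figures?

16.69

L is at the origin; LU runs at 142.3° with length 11.3, so U = (-8.941, 6.910). ∠LUV = 145.0° gives UV at 107.3° from the x-axis; with |UV| = 22.0, V = (-15.48, 27.91). ∠UVR = 112.2° gives VR at 39.50° from the x-axis; with |VR| = 15.1, R = (-3.832, 37.52). ∠VRD = 73.9° gives RD at -66.60° from the x-axis; with |RD| = 13.4, D = (1.490, 25.22). ∠RDE = 115.2° gives DE at -131.4° from the x-axis; with |DE| = 13.0, E = (-7.107, 15.47). ∠DEG = 45.8° gives EG at 94.40° from the x-axis; with |EG| = 13.0, G = (-8.104, 28.43). ∠EGP = 68.4° gives GP at -17.20° from the x-axis; with |GP| = 14.8, P = (6.034, 24.06). Then |RP| = |P − R| = 16.69.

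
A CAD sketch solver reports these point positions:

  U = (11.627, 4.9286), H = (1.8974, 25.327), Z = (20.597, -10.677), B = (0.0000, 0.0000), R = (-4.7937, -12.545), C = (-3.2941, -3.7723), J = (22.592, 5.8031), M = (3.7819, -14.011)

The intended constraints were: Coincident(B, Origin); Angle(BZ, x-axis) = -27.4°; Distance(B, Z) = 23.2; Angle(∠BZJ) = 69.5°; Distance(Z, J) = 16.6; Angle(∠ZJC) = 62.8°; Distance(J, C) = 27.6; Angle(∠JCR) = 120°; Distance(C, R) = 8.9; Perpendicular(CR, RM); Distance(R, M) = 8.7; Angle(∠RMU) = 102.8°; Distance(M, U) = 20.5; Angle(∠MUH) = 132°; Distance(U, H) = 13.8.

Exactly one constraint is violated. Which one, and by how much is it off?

Distance(U, H) = 13.8 — off by 8.80.

B = (0.00, 0.00) ✓; BZ at -27.40° ✓; |BZ| = 23.20 ✓; ∠BZJ = 69.50° ✓; |ZJ| = 16.60 ✓; ∠ZJC = 62.80° ✓; |JC| = 27.60 ✓; ∠JCR = 120.0° ✓; |CR| = 8.900 ✓; ∠(CR, RM) = 90.00° ✓; |RM| = 8.700 ✓; ∠RMU = 102.8° ✓; |MU| = 20.50 ✓; ∠MUH = 132.0° ✓; |UH| = 22.60 ✗.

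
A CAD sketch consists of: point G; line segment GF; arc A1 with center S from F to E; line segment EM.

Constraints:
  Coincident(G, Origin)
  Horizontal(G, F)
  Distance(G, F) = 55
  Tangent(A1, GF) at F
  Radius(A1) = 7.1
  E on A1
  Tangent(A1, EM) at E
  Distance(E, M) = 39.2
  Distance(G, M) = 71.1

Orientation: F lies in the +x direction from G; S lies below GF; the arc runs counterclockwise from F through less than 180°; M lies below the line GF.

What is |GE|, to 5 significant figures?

48.647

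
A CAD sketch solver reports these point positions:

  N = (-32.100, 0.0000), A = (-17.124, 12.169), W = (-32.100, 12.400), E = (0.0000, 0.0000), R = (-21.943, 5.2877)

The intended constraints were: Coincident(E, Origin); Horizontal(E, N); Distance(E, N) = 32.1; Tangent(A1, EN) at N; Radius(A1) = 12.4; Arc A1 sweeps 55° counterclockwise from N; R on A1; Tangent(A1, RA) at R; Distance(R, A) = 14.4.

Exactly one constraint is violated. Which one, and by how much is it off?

Distance(R, A) = 14.4 — off by 6.00.

E = (0.00, 0.00) ✓; E.y = 0.00, N.y = 0.00 ✓; |EN| = 32.10 ✓; ∠(WN, NE) = 90.00° ✓; |WN| = 12.40 ✓; bearing(W→R) − bearing(W→N) = 55.00° ✓; |WR| = 12.40 ✓; ∠(WR, RA) = 90.00° ✓; |RA| = 8.401 ✗.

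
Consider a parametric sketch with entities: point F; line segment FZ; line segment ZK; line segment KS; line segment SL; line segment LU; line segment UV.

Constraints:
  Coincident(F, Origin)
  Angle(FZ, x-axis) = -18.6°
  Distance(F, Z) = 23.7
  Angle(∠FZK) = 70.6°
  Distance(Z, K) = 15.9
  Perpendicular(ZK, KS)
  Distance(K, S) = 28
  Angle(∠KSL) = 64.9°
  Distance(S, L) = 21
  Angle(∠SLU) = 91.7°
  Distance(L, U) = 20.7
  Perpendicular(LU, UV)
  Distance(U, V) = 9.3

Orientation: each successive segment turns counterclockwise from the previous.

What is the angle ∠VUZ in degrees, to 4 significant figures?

157.7°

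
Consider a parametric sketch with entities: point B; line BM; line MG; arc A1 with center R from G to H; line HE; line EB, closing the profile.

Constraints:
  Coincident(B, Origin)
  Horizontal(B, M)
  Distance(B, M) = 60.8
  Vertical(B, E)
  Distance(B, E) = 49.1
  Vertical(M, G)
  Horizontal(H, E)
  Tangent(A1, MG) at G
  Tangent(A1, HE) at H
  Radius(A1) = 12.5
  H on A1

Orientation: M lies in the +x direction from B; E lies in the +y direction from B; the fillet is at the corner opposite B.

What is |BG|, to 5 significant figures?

70.966

B is at the origin; B and M share the same y with |BM| = 60.8 and M on the +x side, so M = (60.800, 0.0000). BE is vertical with |BE| = 49.1 and E on the +y side, so E = (0.0000, 49.100). The virtual corner opposite B is at (60.800, 49.100). Tangency of A1 to MG means the radius RG is perpendicular to MG and A1 meets HE tangentially, so RH is at right angles to HE, with radius 12.5, so the center R sits 12.5 in from both sides at R = (48.300, 36.600). That places the tangent points at G = (60.800, 36.600) on MG and H = (48.300, 49.100) on HE. Then |BG| = |G − B| = 70.966.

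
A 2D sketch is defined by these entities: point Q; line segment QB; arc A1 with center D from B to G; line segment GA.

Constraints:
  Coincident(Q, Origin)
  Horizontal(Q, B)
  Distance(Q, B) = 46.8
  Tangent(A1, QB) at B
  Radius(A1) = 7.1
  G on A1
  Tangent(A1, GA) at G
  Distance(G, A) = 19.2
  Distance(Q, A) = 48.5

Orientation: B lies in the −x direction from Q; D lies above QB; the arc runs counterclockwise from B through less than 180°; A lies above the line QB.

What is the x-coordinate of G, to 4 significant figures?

-39.71

Checks: ∠(DB, BQ) = 90.00° ✓; |DB| = 7.100 ✓; |DG| = 7.100 ✓; ∠(DG, GA) = 90.00° ✓; |GA| = 19.20 ✓; |QA| = 48.50 ✓.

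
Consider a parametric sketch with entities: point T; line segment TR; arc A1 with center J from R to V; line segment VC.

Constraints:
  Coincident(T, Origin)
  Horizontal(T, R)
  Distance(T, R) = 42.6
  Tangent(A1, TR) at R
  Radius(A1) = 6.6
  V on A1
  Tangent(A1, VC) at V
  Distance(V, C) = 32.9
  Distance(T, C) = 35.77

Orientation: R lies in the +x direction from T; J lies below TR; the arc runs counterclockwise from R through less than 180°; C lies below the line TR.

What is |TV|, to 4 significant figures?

37.22

T is at the origin; TR is horizontal with |TR| = 42.6 and R on the +x side, so R = (42.60, 0.000). The tangent condition forces JR to be normal to TR, so J = R + (0, -6.6) = (42.60, -6.600). Since JV ⟂ VC (tangency), |JC| = √(6.6² + 32.9²) = 33.56 regardless of where V sits on A1. So C lies on both circle(T, 35.77) and circle(J, 33.56); the below-TR intersection is C = (18.91, -30.36). V is the foot of the tangent from C: V = (37.10, -2.951).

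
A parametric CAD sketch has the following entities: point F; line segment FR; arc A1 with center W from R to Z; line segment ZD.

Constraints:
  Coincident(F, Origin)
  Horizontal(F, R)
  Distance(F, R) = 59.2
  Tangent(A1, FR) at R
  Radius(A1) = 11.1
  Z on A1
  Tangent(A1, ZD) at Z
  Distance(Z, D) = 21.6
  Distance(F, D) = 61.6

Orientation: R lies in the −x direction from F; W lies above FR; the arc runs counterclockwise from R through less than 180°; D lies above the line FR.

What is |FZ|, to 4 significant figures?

49.86

F is at the origin; FR is horizontal with |FR| = 59.2 and R on the −x side, so R = (-59.20, 0.000). The tangent condition forces WR to be normal to FR, so W = R + (0, 11.1) = (-59.20, 11.10). Since WZ ⟂ ZD (tangency), |WD| = √(11.1² + 21.6²) = 24.29 regardless of where Z sits on A1. So D lies on both circle(F, 61.6) and circle(W, 24.29); the above-FR intersection is D = (-51.32, 34.07). Z is the foot of the tangent from D: Z = (-48.22, 12.70).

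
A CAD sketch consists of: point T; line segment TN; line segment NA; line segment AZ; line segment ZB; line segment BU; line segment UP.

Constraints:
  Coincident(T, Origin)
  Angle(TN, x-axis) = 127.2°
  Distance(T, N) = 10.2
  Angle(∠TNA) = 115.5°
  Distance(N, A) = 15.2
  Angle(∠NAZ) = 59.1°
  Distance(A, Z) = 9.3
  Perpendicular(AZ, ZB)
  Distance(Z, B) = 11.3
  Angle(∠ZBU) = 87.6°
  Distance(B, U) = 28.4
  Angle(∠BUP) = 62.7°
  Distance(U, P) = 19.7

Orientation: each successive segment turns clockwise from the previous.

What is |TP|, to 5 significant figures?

33.289

T is at the origin; TN runs at 127.2° with length 10.2, so N = (-6.1669, 8.1246). ∠TNA = 115.5° gives NA at 62.700° from the x-axis; with |NA| = 15.2, A = (0.80456, 21.632). ∠NAZ = 59.1° gives AZ at -58.200° from the x-axis; with |AZ| = 9.3, Z = (5.7053, 13.728). AZ ⟂ ZB, so ZB runs at -148.20°; with |ZB| = 11.3, B = (-3.8985, 7.7730). ∠ZBU = 87.6° gives BU at 119.40° from the x-axis; with |BU| = 28.4, U = (-17.840, 32.515). ∠BUP = 62.7° gives UP at 2.1000° from the x-axis; with |UP| = 19.7, P = (1.8466, 33.237). Then |TP| = |P − T| = 33.289.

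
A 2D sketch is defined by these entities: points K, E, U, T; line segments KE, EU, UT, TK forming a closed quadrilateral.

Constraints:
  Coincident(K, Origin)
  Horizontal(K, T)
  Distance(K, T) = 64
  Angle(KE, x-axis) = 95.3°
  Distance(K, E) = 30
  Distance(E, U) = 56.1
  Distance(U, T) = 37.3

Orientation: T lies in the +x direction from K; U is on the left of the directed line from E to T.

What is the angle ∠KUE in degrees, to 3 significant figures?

28.0°

K is at the origin; KT is horizontal with |KT| = 64.0 and T in +x, so T = (64.0, 0). KE runs at 95.3° with |KE| = 30.0, so E = (-2.77, 29.9). U is determined by |EU| = 56.1 and |UT| = 37.3 together: it lies at the intersection of circle(E, 56.1) and circle(T, 37.3). With |ET| = 73.1, the foot of the radical line on ET is 48.6 from E and the perpendicular offset is √(56.1² − 48.6²) = 28.1. Taking the left-of-ET solution: U = (53.0, 35.7).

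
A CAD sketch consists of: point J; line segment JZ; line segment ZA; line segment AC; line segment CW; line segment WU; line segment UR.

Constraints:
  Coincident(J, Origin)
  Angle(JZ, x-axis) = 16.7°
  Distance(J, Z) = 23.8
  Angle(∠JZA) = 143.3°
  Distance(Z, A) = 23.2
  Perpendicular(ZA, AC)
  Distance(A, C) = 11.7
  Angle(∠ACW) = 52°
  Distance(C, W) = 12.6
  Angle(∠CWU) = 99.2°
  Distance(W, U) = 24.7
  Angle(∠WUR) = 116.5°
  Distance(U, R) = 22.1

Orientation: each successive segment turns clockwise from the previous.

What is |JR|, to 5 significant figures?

73.237

J is at the origin; JZ runs at 16.7° with length 23.8, so Z = (22.796, 6.8392). ∠JZA = 143.3° gives ZA at -20.000° from the x-axis; with |ZA| = 23.2, A = (44.597, -1.0957). ZA is perpendicular to AC, so AC runs at -110.00°; with |AC| = 11.7, C = (40.595, -12.090). ∠ACW = 52.0° gives CW at 122.00° from the x-axis; with |CW| = 12.6, W = (33.918, -1.4047). ∠CWU = 99.2° gives WU at 41.200° from the x-axis; with |WU| = 24.7, U = (52.503, 14.865). ∠WUR = 116.5° gives UR at -22.300° from the x-axis; with |UR| = 22.1, R = (72.950, 6.4790). Then |JR| = |R − J| = 73.237.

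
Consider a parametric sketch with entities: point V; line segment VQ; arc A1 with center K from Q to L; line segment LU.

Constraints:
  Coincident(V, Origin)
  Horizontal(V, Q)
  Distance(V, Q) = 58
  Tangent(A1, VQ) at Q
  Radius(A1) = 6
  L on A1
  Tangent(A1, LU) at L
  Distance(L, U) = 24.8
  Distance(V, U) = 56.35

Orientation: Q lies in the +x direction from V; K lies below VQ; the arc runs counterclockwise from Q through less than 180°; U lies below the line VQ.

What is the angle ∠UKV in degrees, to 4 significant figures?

72.88°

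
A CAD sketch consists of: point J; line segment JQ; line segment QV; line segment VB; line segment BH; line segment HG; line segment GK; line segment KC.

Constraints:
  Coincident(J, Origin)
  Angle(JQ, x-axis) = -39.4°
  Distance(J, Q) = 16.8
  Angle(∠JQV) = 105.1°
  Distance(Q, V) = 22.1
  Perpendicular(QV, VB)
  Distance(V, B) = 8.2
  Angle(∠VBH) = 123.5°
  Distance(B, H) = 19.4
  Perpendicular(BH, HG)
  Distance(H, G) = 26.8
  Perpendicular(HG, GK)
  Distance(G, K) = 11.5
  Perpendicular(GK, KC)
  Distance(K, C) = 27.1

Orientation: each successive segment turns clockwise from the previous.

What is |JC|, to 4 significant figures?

20.34

HG is perpendicular to GK, so GK runs at -80.80°; with |GK| = 11.5, K = (21.61, -15.35). The perpendicularity gives KC at right angles to GK, so KC runs at -170.8°; with |KC| = 27.1, C = (-5.145, -19.68). Then |JC| = |C − J| = 20.34.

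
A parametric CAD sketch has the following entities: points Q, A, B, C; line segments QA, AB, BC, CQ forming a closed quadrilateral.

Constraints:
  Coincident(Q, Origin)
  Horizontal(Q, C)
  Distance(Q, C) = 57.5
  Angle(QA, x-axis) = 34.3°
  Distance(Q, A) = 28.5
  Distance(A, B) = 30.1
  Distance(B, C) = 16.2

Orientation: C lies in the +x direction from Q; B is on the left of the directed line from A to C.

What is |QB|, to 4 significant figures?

55.90

Checks: |AB| = 30.10 ✓; |BC| = 16.20 ✓.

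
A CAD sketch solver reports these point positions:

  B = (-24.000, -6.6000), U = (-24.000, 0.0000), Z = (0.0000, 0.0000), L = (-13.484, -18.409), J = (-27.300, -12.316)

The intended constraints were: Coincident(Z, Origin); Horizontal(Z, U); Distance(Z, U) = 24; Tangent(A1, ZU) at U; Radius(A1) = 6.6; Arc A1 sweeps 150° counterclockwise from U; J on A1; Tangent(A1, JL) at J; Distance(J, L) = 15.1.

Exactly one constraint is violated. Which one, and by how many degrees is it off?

Tangent(A1, JL) at J — off by 6.20°.

Z = (0.00, 0.00) ✓; Z.y = 0.00, U.y = 0.00 ✓; |ZU| = 24.00 ✓; ∠(BU, UZ) = 90.00° ✓; |BU| = 6.600 ✓; bearing(B→J) − bearing(B→U) = 150.0° ✓; |BJ| = 6.600 ✓; ∠(BJ, JL) = 83.80° ✗; |JL| = 15.10 ✓.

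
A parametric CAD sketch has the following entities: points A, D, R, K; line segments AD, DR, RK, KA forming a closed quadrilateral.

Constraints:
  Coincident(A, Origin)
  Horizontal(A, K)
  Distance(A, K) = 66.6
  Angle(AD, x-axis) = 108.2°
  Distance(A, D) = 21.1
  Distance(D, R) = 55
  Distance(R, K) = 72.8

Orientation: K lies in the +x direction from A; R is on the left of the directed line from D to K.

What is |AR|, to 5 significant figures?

68.512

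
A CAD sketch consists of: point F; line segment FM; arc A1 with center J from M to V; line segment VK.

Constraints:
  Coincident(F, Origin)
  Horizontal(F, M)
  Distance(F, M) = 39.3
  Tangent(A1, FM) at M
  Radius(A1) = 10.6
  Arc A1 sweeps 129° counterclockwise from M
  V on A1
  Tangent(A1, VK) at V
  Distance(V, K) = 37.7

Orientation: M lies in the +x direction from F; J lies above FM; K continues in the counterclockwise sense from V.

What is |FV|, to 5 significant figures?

50.578

F is at the origin; F and M share the same y with |FM| = 39.3 and M on the +x side, so M = (39.300, 0.0000). The tangent condition forces JM to be normal to FM, so J = M + (0, 10.6) = (39.300, 10.600). On A1, M sits at bearing -90° from J; a 129° counterclockwise sweep puts V at bearing 39°, so V = J + 10.6·(cos 39°, sin 39°) = (47.538, 17.271). Then |FV| = |V − F| = 50.578.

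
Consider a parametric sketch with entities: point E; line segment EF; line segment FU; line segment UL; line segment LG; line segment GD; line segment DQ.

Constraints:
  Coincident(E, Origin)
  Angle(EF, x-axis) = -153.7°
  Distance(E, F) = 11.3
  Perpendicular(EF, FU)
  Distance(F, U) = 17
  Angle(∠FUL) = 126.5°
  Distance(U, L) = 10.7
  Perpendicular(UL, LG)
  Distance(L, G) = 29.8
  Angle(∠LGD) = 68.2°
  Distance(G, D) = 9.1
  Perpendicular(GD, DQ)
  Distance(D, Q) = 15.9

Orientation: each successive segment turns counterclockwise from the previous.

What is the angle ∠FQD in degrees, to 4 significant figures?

61.93°

E is at the origin; EF runs at -153.7° with length 11.3, so F = (-10.13, -5.007). The perpendicularity gives FU at right angles to EF, so FU runs at -63.70°; with |FU| = 17.0, U = (-2.598, -20.25). ∠FUL = 126.5° gives UL at -10.20° from the x-axis; with |UL| = 10.7, L = (7.933, -22.14). UL is perpendicular to LG, so LG runs at 79.80°; with |LG| = 29.8, G = (13.21, 7.187). ∠LGD = 68.2° gives GD at -168.4° from the x-axis; with |GD| = 9.1, D = (4.296, 5.357). The perpendicularity gives DQ at right angles to GD, so DQ runs at -78.40°; with |DQ| = 15.9, Q = (7.493, -10.22). Then cos ∠FQD = QF·QD / (|QF||QD|), giving 61.93°.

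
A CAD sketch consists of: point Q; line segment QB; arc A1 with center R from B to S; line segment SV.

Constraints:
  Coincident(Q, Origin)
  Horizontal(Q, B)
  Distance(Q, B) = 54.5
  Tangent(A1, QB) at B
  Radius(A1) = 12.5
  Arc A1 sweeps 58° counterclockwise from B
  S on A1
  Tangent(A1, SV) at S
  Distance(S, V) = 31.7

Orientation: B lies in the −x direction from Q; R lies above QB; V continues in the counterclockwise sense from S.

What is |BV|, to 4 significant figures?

42.71

Q is at the origin; QB is horizontal with |QB| = 54.5 and B on the −x side, so B = (-54.50, 0.000). The tangent condition forces RB to be normal to QB, so R = B + (0, 12.5) = (-54.50, 12.50). On A1, B sits at bearing -90° from R; a 58° counterclockwise sweep puts S at bearing -32°, so S = R + 12.5·(cos -32°, sin -32°) = (-43.90, 5.876). A1 meets SV tangentially, so RS is at right angles to SV, so SV runs along (−sin -32°, cos -32°); with |SV| = 31.7, V = (-27.10, 32.76). Then |BV| = |V − B| = 42.71.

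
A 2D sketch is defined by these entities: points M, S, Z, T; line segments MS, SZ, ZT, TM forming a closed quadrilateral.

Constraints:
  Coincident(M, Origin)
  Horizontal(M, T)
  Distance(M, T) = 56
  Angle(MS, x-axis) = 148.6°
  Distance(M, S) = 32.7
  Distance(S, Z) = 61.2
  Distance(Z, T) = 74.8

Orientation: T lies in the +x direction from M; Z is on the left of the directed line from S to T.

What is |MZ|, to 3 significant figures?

63.3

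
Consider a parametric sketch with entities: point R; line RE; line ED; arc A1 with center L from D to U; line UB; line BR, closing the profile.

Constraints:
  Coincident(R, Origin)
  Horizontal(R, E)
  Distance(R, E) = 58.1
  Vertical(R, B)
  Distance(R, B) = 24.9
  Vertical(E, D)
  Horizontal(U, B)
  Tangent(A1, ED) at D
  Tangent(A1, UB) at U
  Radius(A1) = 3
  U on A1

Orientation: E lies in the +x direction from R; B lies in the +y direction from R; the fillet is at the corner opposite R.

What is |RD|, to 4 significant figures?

62.09

R is at the origin; R and E share the same y with |RE| = 58.1 and E on the +x side, so E = (58.10, 0.000). RB is vertical with |RB| = 24.9 and B on the +y side, so B = (0.000, 24.90). The virtual corner opposite R is at (58.10, 24.90). Since A1 is tangent to ED there, LD ⟂ ED and since A1 is tangent to UB there, LU ⟂ UB, with radius 3.0, so the center L sits 3.0 in from both sides at L = (55.10, 21.90). That places the tangent points at D = (58.10, 21.90) on ED and U = (55.10, 24.90) on UB. Then |RD| = |D − R| = 62.09.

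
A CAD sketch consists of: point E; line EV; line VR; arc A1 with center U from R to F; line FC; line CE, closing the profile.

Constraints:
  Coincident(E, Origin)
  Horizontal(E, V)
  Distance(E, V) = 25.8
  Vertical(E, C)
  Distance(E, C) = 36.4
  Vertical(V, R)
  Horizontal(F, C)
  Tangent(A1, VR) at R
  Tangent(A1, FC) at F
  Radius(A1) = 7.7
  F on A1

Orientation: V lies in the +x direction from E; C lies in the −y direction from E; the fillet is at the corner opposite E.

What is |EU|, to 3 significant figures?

33.9

E and C share the same x with |EC| = 36.4 and C on the −y side, so C = (0.00, -36.4). The virtual corner opposite E is at (25.8, -36.4). The tangent condition forces UR to be normal to VR and since A1 is tangent to FC there, UF ⟂ FC, with radius 7.7, so the center U sits 7.7 in from both sides at U = (18.1, -28.7). Then |EU| = |U − E| = 33.9.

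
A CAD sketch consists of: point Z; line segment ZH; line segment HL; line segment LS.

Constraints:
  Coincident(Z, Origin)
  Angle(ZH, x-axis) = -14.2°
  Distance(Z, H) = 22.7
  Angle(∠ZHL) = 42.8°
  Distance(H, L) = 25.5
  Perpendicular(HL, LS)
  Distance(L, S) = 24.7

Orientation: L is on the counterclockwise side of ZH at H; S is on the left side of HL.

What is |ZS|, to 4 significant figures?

12.82

Z is at the origin; ZH runs at -14.2° with length 22.7, so H = 22.7·(cos -14.2°, sin -14.2°) = (22.01, -5.568). ∠ZHL = 42.8°, so HL runs at -14.2° + (180° − 42.8°) = 123.0° from the x-axis; with |HL| = 25.5, L = H + 25.5·(cos 123.0°, sin 123.0°) = (8.118, 15.82). HL is perpendicular to LS; with |LS| = 24.7 on the left of HL, S = L + 24.7·(-0.8387, -0.5446) = (-12.60, 2.365). Then |ZS| = |S − Z| = 12.82.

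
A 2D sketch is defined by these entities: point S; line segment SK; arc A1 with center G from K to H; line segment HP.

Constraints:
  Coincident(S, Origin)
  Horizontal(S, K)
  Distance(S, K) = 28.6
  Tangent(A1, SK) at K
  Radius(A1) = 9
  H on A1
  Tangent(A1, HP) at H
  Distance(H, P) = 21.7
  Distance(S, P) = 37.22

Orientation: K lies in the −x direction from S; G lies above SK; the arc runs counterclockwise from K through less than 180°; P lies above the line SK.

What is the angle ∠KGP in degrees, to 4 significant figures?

159.9°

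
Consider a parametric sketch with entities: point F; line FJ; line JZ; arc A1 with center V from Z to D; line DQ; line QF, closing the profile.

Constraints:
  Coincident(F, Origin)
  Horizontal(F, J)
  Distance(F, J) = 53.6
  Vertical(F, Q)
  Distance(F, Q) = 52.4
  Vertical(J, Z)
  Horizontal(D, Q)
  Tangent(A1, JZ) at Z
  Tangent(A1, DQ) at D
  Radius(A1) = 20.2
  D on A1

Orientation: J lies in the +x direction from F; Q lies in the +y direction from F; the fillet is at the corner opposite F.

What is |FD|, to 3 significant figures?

62.1

The virtual corner opposite F is at (53.6, 52.4). A1 meets JZ tangentially, so VZ is at right angles to JZ and since A1 is tangent to DQ there, VD ⟂ DQ, with radius 20.2, so the center V sits 20.2 in from both sides at V = (33.4, 32.2). That places the tangent points at Z = (53.6, 32.2) on JZ and D = (33.4, 52.4) on DQ. Then |FD| = |D − F| = 62.1.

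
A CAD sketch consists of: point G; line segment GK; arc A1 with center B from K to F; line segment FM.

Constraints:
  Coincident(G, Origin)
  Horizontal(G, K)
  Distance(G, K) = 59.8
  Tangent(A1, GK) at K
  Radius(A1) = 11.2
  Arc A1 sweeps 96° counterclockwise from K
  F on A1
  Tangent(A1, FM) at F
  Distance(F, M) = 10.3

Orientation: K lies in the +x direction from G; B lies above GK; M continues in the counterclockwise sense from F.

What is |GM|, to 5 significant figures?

73.431

On A1, K sits at bearing -90° from B; a 96° counterclockwise sweep puts F at bearing 6°, so F = B + 11.2·(cos 6°, sin 6°) = (70.939, 12.371). Tangency of A1 to FM means the radius BF is perpendicular to FM, so FM runs along (−sin 6°, cos 6°); with |FM| = 10.3, M = (69.862, 22.614). Then |GM| = |M − G| = 73.431.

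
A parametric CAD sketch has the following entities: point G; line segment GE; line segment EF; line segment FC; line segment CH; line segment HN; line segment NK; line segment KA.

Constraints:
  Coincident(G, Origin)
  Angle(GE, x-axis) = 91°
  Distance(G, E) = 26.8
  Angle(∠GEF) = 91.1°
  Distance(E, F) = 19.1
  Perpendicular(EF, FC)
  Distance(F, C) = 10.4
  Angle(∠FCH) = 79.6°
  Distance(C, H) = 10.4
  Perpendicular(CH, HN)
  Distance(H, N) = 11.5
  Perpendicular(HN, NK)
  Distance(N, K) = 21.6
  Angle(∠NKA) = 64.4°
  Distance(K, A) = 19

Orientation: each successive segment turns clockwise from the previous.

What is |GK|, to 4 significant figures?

41.59

G is at the origin; GE runs at 91.0° with length 26.8, so E = (-0.4677, 26.80). ∠GEF = 91.1° gives EF at 2.100° from the x-axis; with |EF| = 19.1, F = (18.62, 27.50). EF is perpendicular to FC, so FC runs at -87.90°; with |FC| = 10.4, C = (19.00, 17.10). ∠FCH = 79.6° gives CH at 171.7° from the x-axis; with |CH| = 10.4, H = (8.709, 18.60). CH ⟂ HN, so HN runs at 81.70°; with |HN| = 11.5, N = (10.37, 29.98). HN is perpendicular to NK, so NK runs at -8.300°; with |NK| = 21.6, K = (31.74, 26.87). Then |GK| = |K − G| = 41.59.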